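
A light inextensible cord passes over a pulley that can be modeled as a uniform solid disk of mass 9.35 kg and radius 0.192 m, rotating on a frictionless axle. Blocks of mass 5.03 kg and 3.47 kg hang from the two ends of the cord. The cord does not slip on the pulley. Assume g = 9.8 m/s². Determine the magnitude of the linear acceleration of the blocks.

I = ½MR² = (1/2)(9.35)(0.192)² = 0.1723 kg·m².
Heavier block: m₁g − T₁ = m₁a. Lighter block: T₂ − m₂g = m₂a.
Pulley: (T₁ − T₂)R = Iα = I(a/R), so T₁ − T₂ = (I/R²)a = (1/2)M_p a = 4.675·a.
Adding the three: (m₁ − m₂)g = (m₁ + m₂ + 4.675)a, so a = (5.03 − 3.47)(9.8)/(5.03 + 3.47 + 4.675) = 1.160 m/s².

a ≈ 1.16 m/s²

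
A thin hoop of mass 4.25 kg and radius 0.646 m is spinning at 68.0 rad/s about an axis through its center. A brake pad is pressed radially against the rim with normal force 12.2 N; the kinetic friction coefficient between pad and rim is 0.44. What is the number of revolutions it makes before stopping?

≈ 188 revolutions

I = MR² = (4.25)(0.646)² = 1.774 kg·m².
Friction force f = μN = (0.44)(12.2) = 5.368 N at the rim; torque magnitude τ = fR = 3.468 N·m, opposing ω.
|α| = τ/I = 3.468/1.774 = 1.955 rad/s² (deceleration).
ω² = ω₀² − 2|α|θ with ω = 0 ⇒ θ = ω₀²/(2|α|) = 1182 rad = 188.2 rev.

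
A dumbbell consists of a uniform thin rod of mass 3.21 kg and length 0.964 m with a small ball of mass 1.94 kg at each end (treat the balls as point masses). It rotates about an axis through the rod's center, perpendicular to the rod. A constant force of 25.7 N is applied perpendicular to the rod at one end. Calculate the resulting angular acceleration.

I_rod = (1/12)ML² = (1/12)(3.21)(0.964)² = 0.2486 kg·m².
I_balls = 2·m·(L/2)² = 2(1.94)(0.4820)² = 0.9014 kg·m².
Total I = 1.150 kg·m².
τ = F·(L/2) = (25.7)(0.482) = 12.39 N·m.
α = τ/I = 12.39/1.150 = 10.77 rad/s².

α ≈ 10.8 rad/s²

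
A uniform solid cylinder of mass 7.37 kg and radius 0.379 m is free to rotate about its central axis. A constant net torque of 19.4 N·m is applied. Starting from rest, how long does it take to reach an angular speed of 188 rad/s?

t ≈ 5.13 s

I = ½MR² = (1/2)(7.37)(0.379)² = 0.5293 kg·m².
α = τ/I = 19.4/0.5293 = 36.65 rad/s².
ω = αt ⇒ t = ω/α = 188/36.65 = 5.129 s.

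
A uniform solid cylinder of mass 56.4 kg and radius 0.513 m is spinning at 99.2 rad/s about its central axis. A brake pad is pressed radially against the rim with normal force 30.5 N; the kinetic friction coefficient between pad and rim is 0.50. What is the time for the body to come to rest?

t ≈ 94.1 s

I = ½MR² = (1/2)(56.4)(0.513)² = 7.421 kg·m².
Friction force f = μN = (0.50)(30.5) = 15.25 N at the rim; torque magnitude τ = fR = 7.823 N·m, opposing ω.
|α| = τ/I = 7.823/7.421 = 1.054 rad/s² (deceleration).
0 = ω₀ − |α|t ⇒ t = ω₀/|α| = 99.2/1.054 = 94.10 s.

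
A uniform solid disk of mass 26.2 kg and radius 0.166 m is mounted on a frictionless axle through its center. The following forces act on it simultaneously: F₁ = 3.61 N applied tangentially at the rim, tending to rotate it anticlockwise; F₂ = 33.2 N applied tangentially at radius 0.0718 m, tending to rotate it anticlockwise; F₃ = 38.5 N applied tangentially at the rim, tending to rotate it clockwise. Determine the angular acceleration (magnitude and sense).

I = ½MR² = (1/2)(26.2)(0.166)² = 0.3610 kg·m².
Taking anticlockwise as positive: τ₁ = +(3.61)(0.166) = +0.5993 N·m; τ₂ = +(33.2)(0.0718) = +2.384 N·m; τ₃ = −(38.5)(0.166) = −6.391 N·m.
Net torque τ = -3.408 N·m.
α = τ/I = -3.408/0.3610 = -9.441 rad/s².

α ≈ 9.44 rad/s², clockwise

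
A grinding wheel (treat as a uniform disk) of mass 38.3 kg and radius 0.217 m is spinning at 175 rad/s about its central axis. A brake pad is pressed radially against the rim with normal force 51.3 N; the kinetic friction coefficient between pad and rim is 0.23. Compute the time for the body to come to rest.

t ≈ 61.6 s

I = ½MR² = (1/2)(38.3)(0.217)² = 0.9018 kg·m².
Friction force f = μN = (0.23)(51.3) = 11.80 N at the rim; torque magnitude τ = fR = 2.560 N·m, opposing ω.
|α| = τ/I = 2.560/0.9018 = 2.839 rad/s² (deceleration).
0 = ω₀ − |α|t ⇒ t = ω₀/|α| = 175/2.839 = 61.63 s.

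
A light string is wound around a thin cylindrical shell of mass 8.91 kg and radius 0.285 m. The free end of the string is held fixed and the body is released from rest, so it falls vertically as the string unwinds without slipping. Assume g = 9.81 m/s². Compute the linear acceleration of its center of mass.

a ≈ 4.91 m/s²

Translation: Mg − T = Ma. Rotation about the center: TR = Iα with I = MR².
With a = αR: T = (I/R²)a = M a, so Mg = (1 + 1.000)Ma.
a = g/(1 + 1.000) = 9.81/2.000 = 4.905 m/s².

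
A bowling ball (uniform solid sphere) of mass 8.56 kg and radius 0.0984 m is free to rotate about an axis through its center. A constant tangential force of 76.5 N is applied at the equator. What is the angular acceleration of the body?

α ≈ 227 rad/s²

I = (2/5)MR² = (2/5)(8.56)(0.0984)² = 0.03315 kg·m².
τ = F R = (76.5)(0.0984) = 7.528 N·m.
Newton's second law for rotation, τ = Iα, gives α = τ/I = 7.528/0.03315 = 227.1 rad/s².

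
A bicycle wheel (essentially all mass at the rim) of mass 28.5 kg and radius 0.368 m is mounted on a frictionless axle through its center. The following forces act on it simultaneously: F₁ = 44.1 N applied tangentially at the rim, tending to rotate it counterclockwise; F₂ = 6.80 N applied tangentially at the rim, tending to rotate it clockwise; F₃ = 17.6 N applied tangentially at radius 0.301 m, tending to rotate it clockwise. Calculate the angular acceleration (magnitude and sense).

I = MR² = (28.5)(0.368)² = 3.860 kg·m².
Taking counterclockwise as positive: τ₁ = +(44.1)(0.368) = +16.23 N·m; τ₂ = −(6.80)(0.368) = −2.502 N·m; τ₃ = −(17.6)(0.301) = −5.298 N·m.
Net torque τ = 8.429 N·m.
α = τ/I = 8.429/3.860 = 2.184 rad/s².

α ≈ 2.18 rad/s², counterclockwise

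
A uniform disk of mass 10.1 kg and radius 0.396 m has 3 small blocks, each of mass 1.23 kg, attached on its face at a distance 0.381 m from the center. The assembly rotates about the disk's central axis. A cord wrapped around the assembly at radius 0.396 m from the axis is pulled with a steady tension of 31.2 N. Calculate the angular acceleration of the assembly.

I_disk = ½MR² = ½(10.1)(0.396)² = 0.7919 kg·m².
I_blocks = 3·m·r² = 3(1.23)(0.381)² = 0.5356 kg·m².
Total I = 1.328 kg·m².
τ = F r = (31.2)(0.396) = 12.36 N·m.
α = τ/I = 12.36/1.328 = 9.307 rad/s².

α ≈ 9.31 rad/s²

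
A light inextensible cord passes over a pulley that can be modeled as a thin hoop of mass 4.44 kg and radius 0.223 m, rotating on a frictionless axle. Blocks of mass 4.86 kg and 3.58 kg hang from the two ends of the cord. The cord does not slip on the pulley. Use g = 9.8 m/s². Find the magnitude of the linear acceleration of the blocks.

a ≈ 0.974 m/s²

I = MR² = (4.44)(0.223)² = 0.2208 kg·m².
Heavier block: m₁g − T₁ = m₁a. Lighter block: T₂ − m₂g = m₂a.
Pulley: (T₁ − T₂)R = Iα = I(a/R), so T₁ − T₂ = (I/R²)a = 1·M_p a = 4.440·a.
Adding the three: (m₁ − m₂)g = (m₁ + m₂ + 4.440)a, so a = (4.86 − 3.58)(9.8)/(4.86 + 3.58 + 4.440) = 0.9739 m/s².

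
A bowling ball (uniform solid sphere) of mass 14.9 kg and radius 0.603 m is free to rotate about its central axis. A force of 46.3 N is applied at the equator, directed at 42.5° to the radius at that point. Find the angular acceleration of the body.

α ≈ 8.70 rad/s²

I = (2/5)MR² = (2/5)(14.9)(0.603)² = 2.167 kg·m².
Only the tangential component produces torque: τ = F R sinθ = (46.3)(0.603) sin 42.5° = 18.86 N·m.
From τ = Iα: α = 18.86/2.167 = 8.704 rad/s².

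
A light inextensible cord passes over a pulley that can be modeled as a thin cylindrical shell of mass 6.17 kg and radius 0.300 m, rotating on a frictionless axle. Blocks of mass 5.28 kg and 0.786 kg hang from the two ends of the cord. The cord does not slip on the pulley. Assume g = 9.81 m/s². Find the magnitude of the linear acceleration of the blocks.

a ≈ 3.60 m/s²

I = MR² = (6.17)(0.300)² = 0.5553 kg·m².
Heavier block: m₁g − T₁ = m₁a. Lighter block: T₂ − m₂g = m₂a.
Pulley: (T₁ − T₂)R = Iα = I(a/R), so T₁ − T₂ = (I/R²)a = 1·M_p a = 6.170·a.
Adding the three: (m₁ − m₂)g = (m₁ + m₂ + 6.170)a, so a = (5.28 − 0.786)(9.81)/(5.28 + 0.786 + 6.170) = 3.603 m/s².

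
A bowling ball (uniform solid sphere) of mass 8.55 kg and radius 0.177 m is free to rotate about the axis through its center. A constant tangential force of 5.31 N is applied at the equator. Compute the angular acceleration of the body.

α ≈ 8.77 rad/s²

I = (2/5)MR² = (2/5)(8.55)(0.177)² = 0.1071 kg·m².
τ = F R = (5.31)(0.177) = 0.9399 N·m.
From τ = Iα: α = 0.9399/0.1071 = 8.772 rad/s².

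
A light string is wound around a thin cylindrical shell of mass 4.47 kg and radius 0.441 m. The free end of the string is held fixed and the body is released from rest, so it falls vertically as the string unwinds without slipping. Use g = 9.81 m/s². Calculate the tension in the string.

Translation: Mg − T = Ma. Rotation about the center: TR = Iα with I = MR².
With a = αR: T = (I/R²)a = M a, so Mg = (1 + 1.000)Ma.
a = g/(1 + 1.000) = 9.81/2.000 = 4.905 m/s².
T = 1.000·M·a = (1.000)(4.47)(4.905) = 21.93 N.

T ≈ 21.9 N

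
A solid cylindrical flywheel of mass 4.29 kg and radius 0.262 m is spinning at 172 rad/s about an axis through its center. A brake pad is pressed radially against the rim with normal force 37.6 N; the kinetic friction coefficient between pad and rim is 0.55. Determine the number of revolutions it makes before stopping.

≈ 64.0 revolutions

I = ½MR² = (1/2)(4.29)(0.262)² = 0.1472 kg·m².
Friction force f = μN = (0.55)(37.6) = 20.68 N at the rim; torque magnitude τ = fR = 5.418 N·m, opposing ω.
|α| = τ/I = 5.418/0.1472 = 36.80 rad/s² (deceleration).
ω² = ω₀² − 2|α|θ with ω = 0 ⇒ θ = ω₀²/(2|α|) = 402.0 rad = 63.98 rev.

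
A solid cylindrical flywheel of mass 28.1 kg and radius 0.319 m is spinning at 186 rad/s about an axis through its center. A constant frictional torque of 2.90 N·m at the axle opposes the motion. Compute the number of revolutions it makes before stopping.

I = ½MR² = (1/2)(28.1)(0.319)² = 1.430 kg·m².
The net torque has magnitude 2.90 N·m, opposing ω.
|α| = τ/I = 2.900/1.430 = 2.028 rad/s² (deceleration).
ω² = ω₀² − 2|α|θ with ω = 0 ⇒ θ = ω₀²/(2|α|) = 8528 rad = 1357 rev.

≈ 1360 revolutions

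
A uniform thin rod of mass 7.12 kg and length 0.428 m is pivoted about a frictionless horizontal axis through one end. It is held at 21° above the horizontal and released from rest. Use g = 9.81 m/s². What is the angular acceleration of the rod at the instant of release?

About the pivot, I = (1/3)ML² = (1/3)(7.12)(0.428)² = 0.4348 kg·m².
The weight acts at the center, a distance L/2 = 0.2140 m from the pivot; τ = Mg(L/2) cos 21° = 13.95 N·m.
α = τ/I = 13.95/0.4348 = 32.10 rad/s².
(Equivalently α = (3g/(2L)) cos 21° = 32.10 rad/s².)

α ≈ 32.1 rad/s²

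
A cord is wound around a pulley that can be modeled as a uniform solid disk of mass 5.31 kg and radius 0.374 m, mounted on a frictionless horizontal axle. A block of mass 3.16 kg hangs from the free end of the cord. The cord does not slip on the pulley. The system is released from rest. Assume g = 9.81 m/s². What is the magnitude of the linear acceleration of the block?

I = ½MR² = (1/2)(5.31)(0.374)² = 0.3714 kg·m².
Block: mg − T = ma. Pulley: TR = Iα. No-slip: a = αR, so T = (I/R²)a = 2.655·a.
Then mg = (m + 2.655)a, so a = (3.16)(9.81)/(3.16 + 2.655) = 5.331 m/s².

a ≈ 5.33 m/s²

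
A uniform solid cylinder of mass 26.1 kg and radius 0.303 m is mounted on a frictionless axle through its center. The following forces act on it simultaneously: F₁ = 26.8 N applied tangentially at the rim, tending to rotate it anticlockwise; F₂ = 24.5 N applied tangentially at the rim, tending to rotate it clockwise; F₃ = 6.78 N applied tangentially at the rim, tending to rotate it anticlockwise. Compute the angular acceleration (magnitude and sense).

I = ½MR² = (1/2)(26.1)(0.303)² = 1.198 kg·m².
Taking anticlockwise as positive: τ₁ = +(26.8)(0.303) = +8.120 N·m; τ₂ = −(24.5)(0.303) = −7.423 N·m; τ₃ = +(6.78)(0.303) = +2.054 N·m.
Net torque τ = 2.751 N·m.
α = τ/I = 2.751/1.198 = 2.296 rad/s².

α ≈ 2.30 rad/s², anticlockwise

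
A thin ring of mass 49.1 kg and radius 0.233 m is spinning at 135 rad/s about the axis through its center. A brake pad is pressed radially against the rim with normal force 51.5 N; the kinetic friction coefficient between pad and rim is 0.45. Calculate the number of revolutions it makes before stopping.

I = MR² = (49.1)(0.233)² = 2.666 kg·m².
Friction force f = μN = (0.45)(51.5) = 23.18 N at the rim; torque magnitude τ = fR = 5.400 N·m, opposing ω.
|α| = τ/I = 5.400/2.666 = 2.026 rad/s² (deceleration).
ω² = ω₀² − 2|α|θ with ω = 0 ⇒ θ = ω₀²/(2|α|) = 4498 rad = 715.9 rev.

≈ 716 revolutions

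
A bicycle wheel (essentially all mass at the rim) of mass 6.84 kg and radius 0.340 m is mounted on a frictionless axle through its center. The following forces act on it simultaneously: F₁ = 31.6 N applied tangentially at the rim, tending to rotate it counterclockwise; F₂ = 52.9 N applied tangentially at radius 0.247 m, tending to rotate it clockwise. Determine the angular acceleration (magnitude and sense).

α ≈ 2.94 rad/s², clockwise

I = MR² = (6.84)(0.340)² = 0.7907 kg·m².
Taking counterclockwise as positive: τ₁ = +(31.6)(0.340) = +10.74 N·m; τ₂ = −(52.9)(0.247) = −13.07 N·m.
Net torque τ = -2.322 N·m.
α = τ/I = -2.322/0.7907 = -2.937 rad/s².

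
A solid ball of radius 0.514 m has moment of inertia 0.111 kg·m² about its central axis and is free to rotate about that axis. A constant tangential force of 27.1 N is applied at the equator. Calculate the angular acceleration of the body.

α ≈ 125 rad/s²

τ = F R = (27.1)(0.514) = 13.93 N·m.
Newton's second law for rotation, τ = Iα, gives α = τ/I = 13.93/0.1110 = 125.5 rad/s².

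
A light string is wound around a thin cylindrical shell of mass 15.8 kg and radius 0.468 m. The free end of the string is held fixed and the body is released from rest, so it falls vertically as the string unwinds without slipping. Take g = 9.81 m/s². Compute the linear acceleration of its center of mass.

a ≈ 4.91 m/s²

Translation: Mg − T = Ma. Rotation about the center: TR = Iα with I = MR².
With a = αR: T = (I/R²)a = M a, so Mg = (1 + 1.000)Ma.
a = g/(1 + 1.000) = 9.81/2.000 = 4.905 m/s².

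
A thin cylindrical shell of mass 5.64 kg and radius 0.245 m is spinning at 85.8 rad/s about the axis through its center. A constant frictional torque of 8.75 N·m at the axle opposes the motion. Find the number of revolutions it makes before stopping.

I = MR² = (5.64)(0.245)² = 0.3385 kg·m².
The net torque has magnitude 8.75 N·m, opposing ω.
|α| = τ/I = 8.750/0.3385 = 25.85 rad/s² (deceleration).
ω² = ω₀² − 2|α|θ with ω = 0 ⇒ θ = ω₀²/(2|α|) = 142.4 rad = 22.67 rev.

≈ 22.7 revolutions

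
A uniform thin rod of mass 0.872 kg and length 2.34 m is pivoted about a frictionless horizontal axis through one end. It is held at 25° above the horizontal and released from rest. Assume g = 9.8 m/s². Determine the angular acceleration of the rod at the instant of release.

α ≈ 5.69 rad/s²

About the pivot, I = (1/3)ML² = (1/3)(0.872)(2.34)² = 1.592 kg·m².
The weight acts at the center, a distance L/2 = 1.170 m from the pivot; τ = Mg(L/2) cos 25° = 9.062 N·m.
α = τ/I = 9.062/1.592 = 5.693 rad/s².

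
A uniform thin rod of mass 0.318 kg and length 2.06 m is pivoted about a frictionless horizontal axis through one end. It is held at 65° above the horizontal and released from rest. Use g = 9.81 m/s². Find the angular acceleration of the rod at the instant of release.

α ≈ 3.02 rad/s²

About the pivot, I = (1/3)ML² = (1/3)(0.318)(2.06)² = 0.4498 kg·m².
The weight acts at the center, a distance L/2 = 1.030 m from the pivot; τ = Mg(L/2) cos 65° = 1.358 N·m.
α = τ/I = 1.358/0.4498 = 3.019 rad/s².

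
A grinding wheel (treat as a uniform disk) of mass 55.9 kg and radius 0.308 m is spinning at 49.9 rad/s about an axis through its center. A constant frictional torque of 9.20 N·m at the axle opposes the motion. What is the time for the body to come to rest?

I = ½MR² = (1/2)(55.9)(0.308)² = 2.651 kg·m².
The net torque has magnitude 9.20 N·m, opposing ω.
|α| = τ/I = 9.200/2.651 = 3.470 rad/s² (deceleration).
0 = ω₀ − |α|t ⇒ t = ω₀/|α| = 49.9/3.470 = 14.38 s.

t ≈ 14.4 s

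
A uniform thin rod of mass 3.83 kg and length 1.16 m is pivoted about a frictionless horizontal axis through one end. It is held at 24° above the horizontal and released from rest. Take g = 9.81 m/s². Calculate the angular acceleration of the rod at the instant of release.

α ≈ 11.6 rad/s²

About the pivot, I = (1/3)ML² = (1/3)(3.83)(1.16)² = 1.718 kg·m².
The weight acts at the center, a distance L/2 = 0.5800 m from the pivot; τ = Mg(L/2) cos 24° = 19.91 N·m.
α = τ/I = 19.91/1.718 = 11.59 rad/s².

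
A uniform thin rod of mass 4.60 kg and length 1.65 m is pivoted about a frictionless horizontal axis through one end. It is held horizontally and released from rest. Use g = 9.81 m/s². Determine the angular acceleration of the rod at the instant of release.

α ≈ 8.92 rad/s²

About the pivot, I = (1/3)ML² = (1/3)(4.60)(1.65)² = 4.174 kg·m².
The weight acts at the center, a distance L/2 = 0.8250 m from the pivot; τ = Mg(L/2) = 37.23 N·m.
α = τ/I = 37.23/4.174 = 8.918 rad/s².
(Equivalently α = (3g/(2L)) = 8.918 rad/s².)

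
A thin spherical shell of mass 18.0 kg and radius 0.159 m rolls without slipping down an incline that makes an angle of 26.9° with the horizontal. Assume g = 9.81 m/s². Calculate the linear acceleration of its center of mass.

a ≈ 2.66 m/s²

Translation along the incline: Mg sinθ − f = Ma.
Rotation about the center: fR = Iα with I = (2/3)MR². No-slip gives a = αR, so f = (I/R²)a = (2/3)M a.
Substituting: Mg sinθ = (1 + 0.6667)Ma, so a = g sinθ/(1 + 0.6667) = (9.81) sin 26.9° / 1.667 = 2.663 m/s².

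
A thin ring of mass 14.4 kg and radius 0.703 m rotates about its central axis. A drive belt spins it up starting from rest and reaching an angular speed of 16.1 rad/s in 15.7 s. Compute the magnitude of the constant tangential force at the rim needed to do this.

I = MR² = (14.4)(0.703)² = 7.117 kg·m².
α = Δω/Δt = (16.1 − 0)/15.7 = 1.025 rad/s².
The required torque is τ = Iα = (7.117)(1.025) = 7.298 N·m.
A tangential force at the rim gives τ = FR, so F = τ/R = 7.298/0.703 = 10.38 N.

F ≈ 10.4 N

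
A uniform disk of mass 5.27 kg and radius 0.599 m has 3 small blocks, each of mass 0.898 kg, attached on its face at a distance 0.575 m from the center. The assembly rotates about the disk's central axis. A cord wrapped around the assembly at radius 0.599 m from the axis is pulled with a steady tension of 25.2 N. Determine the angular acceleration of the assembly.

I_disk = ½MR² = ½(5.27)(0.599)² = 0.9454 kg·m².
I_blocks = 3·m·r² = 3(0.898)(0.575)² = 0.8907 kg·m².
Total I = 1.836 kg·m².
τ = F r = (25.2)(0.599) = 15.09 N·m.
α = τ/I = 15.09/1.836 = 8.221 rad/s².

α ≈ 8.22 rad/s²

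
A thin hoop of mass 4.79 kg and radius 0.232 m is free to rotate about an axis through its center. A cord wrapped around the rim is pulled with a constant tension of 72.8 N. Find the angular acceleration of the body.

α ≈ 65.5 rad/s²

I = MR² = (4.79)(0.232)² = 0.2578 kg·m².
τ = F R = (72.8)(0.232) = 16.89 N·m.
Newton's second law for rotation, τ = Iα, gives α = τ/I = 16.89/0.2578 = 65.51 rad/s².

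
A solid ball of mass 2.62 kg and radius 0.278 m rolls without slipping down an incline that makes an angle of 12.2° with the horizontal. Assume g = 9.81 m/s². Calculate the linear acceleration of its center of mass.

a ≈ 1.48 m/s²

Translation along the incline: Mg sinθ − f = Ma.
Rotation about the center: fR = Iα with I = (2/5)MR². No-slip gives a = αR, so f = (I/R²)a = (2/5)M a.
Substituting: Mg sinθ = (1 + 0.4000)Ma, so a = g sinθ/(1 + 0.4000) = (9.81) sin 12.2° / 1.400 = 1.481 m/s².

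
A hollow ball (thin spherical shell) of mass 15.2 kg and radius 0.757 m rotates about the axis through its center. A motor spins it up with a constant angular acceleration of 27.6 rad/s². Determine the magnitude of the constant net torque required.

I = (2/3)MR² = (2/3)(15.2)(0.757)² = 5.807 kg·m².
τ = Iα = (5.807)(27.60) = 160.3 N·m.

τ ≈ 160 N·m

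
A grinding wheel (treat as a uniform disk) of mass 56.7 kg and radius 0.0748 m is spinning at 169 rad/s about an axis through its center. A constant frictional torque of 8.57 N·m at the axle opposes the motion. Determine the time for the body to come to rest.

I = ½MR² = (1/2)(56.7)(0.0748)² = 0.1586 kg·m².
The net torque has magnitude 8.57 N·m, opposing ω.
|α| = τ/I = 8.570/0.1586 = 54.03 rad/s² (deceleration).
0 = ω₀ − |α|t ⇒ t = ω₀/|α| = 169/54.03 = 3.128 s.

t ≈ 3.13 s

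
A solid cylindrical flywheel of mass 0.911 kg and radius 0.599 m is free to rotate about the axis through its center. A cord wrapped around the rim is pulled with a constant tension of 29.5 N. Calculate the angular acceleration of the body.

α ≈ 108 rad/s²

I = ½MR² = (1/2)(0.911)(0.599)² = 0.1634 kg·m².
τ = F R = (29.5)(0.599) = 17.67 N·m.
Newton's second law for rotation, τ = Iα, gives α = τ/I = 17.67/0.1634 = 108.1 rad/s².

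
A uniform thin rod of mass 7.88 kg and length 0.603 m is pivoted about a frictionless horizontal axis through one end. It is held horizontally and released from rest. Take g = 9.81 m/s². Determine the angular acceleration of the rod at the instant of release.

α ≈ 24.4 rad/s²

About the pivot, I = (1/3)ML² = (1/3)(7.88)(0.603)² = 0.9551 kg·m².
The weight acts at the center, a distance L/2 = 0.3015 m from the pivot; τ = Mg(L/2) = 23.31 N·m.
α = τ/I = 23.31/0.9551 = 24.40 rad/s².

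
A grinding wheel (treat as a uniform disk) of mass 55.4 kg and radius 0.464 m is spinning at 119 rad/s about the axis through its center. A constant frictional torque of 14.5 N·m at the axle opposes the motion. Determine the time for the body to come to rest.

I = ½MR² = (1/2)(55.4)(0.464)² = 5.964 kg·m².
The net torque has magnitude 14.5 N·m, opposing ω.
|α| = τ/I = 14.50/5.964 = 2.431 rad/s² (deceleration).
0 = ω₀ − |α|t ⇒ t = ω₀/|α| = 119/2.431 = 48.94 s.

t ≈ 48.9 s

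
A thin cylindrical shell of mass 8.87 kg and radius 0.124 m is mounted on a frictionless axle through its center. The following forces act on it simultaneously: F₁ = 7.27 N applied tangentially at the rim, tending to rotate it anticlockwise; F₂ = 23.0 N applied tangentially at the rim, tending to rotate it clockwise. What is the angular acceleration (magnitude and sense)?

I = MR² = (8.87)(0.124)² = 0.1364 kg·m².
Taking anticlockwise as positive: τ₁ = +(7.27)(0.124) = +0.9015 N·m; τ₂ = −(23.0)(0.124) = −2.852 N·m.
Net torque τ = -1.951 N·m.
α = τ/I = -1.951/0.1364 = -14.30 rad/s².

α ≈ 14.3 rad/s², clockwise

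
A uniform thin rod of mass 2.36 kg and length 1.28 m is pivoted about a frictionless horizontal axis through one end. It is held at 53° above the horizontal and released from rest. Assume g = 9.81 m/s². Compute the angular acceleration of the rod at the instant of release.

About the pivot, I = (1/3)ML² = (1/3)(2.36)(1.28)² = 1.289 kg·m².
The weight acts at the center, a distance L/2 = 0.6400 m from the pivot; τ = Mg(L/2) cos 53° = 8.917 N·m.
α = τ/I = 8.917/1.289 = 6.919 rad/s².

α ≈ 6.92 rad/s²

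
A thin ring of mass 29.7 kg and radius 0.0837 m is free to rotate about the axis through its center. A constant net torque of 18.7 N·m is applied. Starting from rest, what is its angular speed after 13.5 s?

I = MR² = (29.7)(0.0837)² = 0.2081 kg·m².
α = τ/I = 18.7/0.2081 = 89.87 rad/s².
ω = ω₀ + αt = 0 + (89.87)(13.5) = 1213 rad/s.

ω ≈ 1210 rad/s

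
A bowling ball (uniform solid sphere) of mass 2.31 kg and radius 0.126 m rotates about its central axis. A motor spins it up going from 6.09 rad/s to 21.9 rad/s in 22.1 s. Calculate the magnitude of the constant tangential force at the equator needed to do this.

I = (2/5)MR² = (2/5)(2.31)(0.126)² = 0.01467 kg·m².
α = Δω/Δt = (21.9 − 6.09)/22.1 = 0.7154 rad/s².
The required torque is τ = Iα = (0.01467)(0.7154) = 0.01049 N·m.
A tangential force at the equator gives τ = FR, so F = τ/R = 0.01049/0.126 = 0.08329 N.

F ≈ 0.0833 N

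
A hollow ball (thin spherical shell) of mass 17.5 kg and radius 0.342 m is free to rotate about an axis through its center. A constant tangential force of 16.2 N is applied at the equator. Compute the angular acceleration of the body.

α ≈ 4.06 rad/s²

I = (2/3)MR² = (2/3)(17.5)(0.342)² = 1.365 kg·m².
τ = F R = (16.2)(0.342) = 5.540 N·m.
Newton's second law for rotation, τ = Iα, gives α = τ/I = 5.540/1.365 = 4.060 rad/s².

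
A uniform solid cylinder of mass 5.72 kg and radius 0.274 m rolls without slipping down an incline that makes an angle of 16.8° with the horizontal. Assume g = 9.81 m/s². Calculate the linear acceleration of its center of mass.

a ≈ 1.89 m/s²

Translation along the incline: Mg sinθ − f = Ma.
Rotation about the center: fR = Iα with I = ½MR². No-slip gives a = αR, so f = (I/R²)a = (1/2)M a.
Substituting: Mg sinθ = (1 + 0.5000)Ma, so a = g sinθ/(1 + 0.5000) = (9.81) sin 16.8° / 1.500 = 1.890 m/s².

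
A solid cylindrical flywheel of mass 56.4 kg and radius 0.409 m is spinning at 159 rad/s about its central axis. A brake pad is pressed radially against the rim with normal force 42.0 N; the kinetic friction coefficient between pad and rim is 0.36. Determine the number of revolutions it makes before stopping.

I = ½MR² = (1/2)(56.4)(0.409)² = 4.717 kg·m².
Friction force f = μN = (0.36)(42.0) = 15.12 N at the rim; torque magnitude τ = fR = 6.184 N·m, opposing ω.
|α| = τ/I = 6.184/4.717 = 1.311 rad/s² (deceleration).
ω² = ω₀² − 2|α|θ with ω = 0 ⇒ θ = ω₀²/(2|α|) = 9642 rad = 1535 rev.

≈ 1530 revolutions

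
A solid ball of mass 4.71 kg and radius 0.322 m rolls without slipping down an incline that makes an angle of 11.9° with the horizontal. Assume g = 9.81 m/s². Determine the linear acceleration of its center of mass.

Translation along the incline: Mg sinθ − f = Ma.
Rotation about the center: fR = Iα with I = (2/5)MR². No-slip gives a = αR, so f = (I/R²)a = (2/5)M a.
Substituting: Mg sinθ = (1 + 0.4000)Ma, so a = g sinθ/(1 + 0.4000) = (9.81) sin 11.9° / 1.400 = 1.445 m/s².

a ≈ 1.44 m/s²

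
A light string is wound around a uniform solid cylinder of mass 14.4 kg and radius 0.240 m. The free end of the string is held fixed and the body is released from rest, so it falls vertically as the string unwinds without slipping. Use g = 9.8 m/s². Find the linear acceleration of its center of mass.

a ≈ 6.53 m/s²

Translation: Mg − T = Ma. Rotation about the center: TR = Iα with I = ½MR².
With a = αR: T = (I/R²)a = (1/2)M a, so Mg = (1 + 0.5000)Ma.
a = g/(1 + 0.5000) = 9.8/1.500 = 6.533 m/s².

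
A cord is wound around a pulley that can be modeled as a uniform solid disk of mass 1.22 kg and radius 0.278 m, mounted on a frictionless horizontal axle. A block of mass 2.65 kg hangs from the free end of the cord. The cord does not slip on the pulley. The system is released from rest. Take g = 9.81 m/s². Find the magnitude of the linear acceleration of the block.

I = ½MR² = (1/2)(1.22)(0.278)² = 0.04714 kg·m².
Block: mg − T = ma. Pulley: TR = Iα. No-slip: a = αR, so T = (I/R²)a = 0.6100·a.
Then mg = (m + 0.6100)a, so a = (2.65)(9.81)/(2.65 + 0.6100) = 7.974 m/s².

a ≈ 7.97 m/s²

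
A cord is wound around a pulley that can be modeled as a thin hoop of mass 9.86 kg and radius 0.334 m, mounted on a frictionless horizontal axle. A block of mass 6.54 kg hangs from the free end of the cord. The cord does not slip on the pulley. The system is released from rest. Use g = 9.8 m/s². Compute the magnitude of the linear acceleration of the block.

a ≈ 3.91 m/s²

I = MR² = (9.86)(0.334)² = 1.100 kg·m².
Block: mg − T = ma. Pulley: TR = Iα. No-slip: a = αR, so T = (I/R²)a = 9.860·a.
Then mg = (m + 9.860)a, so a = (6.54)(9.8)/(6.54 + 9.860) = 3.908 m/s².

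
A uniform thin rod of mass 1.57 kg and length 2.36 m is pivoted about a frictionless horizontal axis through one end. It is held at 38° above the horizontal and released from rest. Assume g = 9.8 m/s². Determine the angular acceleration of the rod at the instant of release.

α ≈ 4.91 rad/s²

About the pivot, I = (1/3)ML² = (1/3)(1.57)(2.36)² = 2.915 kg·m².
The weight acts at the center, a distance L/2 = 1.180 m from the pivot; τ = Mg(L/2) cos 38° = 14.31 N·m.
α = τ/I = 14.31/2.915 = 4.908 rad/s².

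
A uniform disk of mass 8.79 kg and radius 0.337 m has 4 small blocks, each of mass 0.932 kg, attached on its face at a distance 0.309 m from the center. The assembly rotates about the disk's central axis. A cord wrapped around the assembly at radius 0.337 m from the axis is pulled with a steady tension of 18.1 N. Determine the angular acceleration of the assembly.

I_disk = ½MR² = ½(8.79)(0.337)² = 0.4991 kg·m².
I_blocks = 4·m·r² = 4(0.932)(0.309)² = 0.3560 kg·m².
Total I = 0.8551 kg·m².
τ = F r = (18.1)(0.337) = 6.100 N·m.
α = τ/I = 6.100/0.8551 = 7.133 rad/s².

α ≈ 7.13 rad/s²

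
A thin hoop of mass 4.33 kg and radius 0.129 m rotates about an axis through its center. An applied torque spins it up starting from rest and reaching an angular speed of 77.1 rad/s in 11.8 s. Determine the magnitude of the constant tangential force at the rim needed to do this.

F ≈ 3.65 N

I = MR² = (4.33)(0.129)² = 0.07206 kg·m².
α = Δω/Δt = (77.1 − 0)/11.8 = 6.534 rad/s².
The required torque is τ = Iα = (0.07206)(6.534) = 0.4708 N·m.
A tangential force at the rim gives τ = FR, so F = τ/R = 0.4708/0.129 = 3.650 N.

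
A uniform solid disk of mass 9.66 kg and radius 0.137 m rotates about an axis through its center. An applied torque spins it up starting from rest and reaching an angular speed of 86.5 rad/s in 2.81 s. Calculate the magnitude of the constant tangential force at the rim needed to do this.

F ≈ 20.4 N

I = ½MR² = (1/2)(9.66)(0.137)² = 0.09065 kg·m².
α = Δω/Δt = (86.5 − 0)/2.81 = 30.78 rad/s².
The required torque is τ = Iα = (0.09065)(30.78) = 2.791 N·m.
A tangential force at the rim gives τ = FR, so F = τ/R = 2.791/0.137 = 20.37 N.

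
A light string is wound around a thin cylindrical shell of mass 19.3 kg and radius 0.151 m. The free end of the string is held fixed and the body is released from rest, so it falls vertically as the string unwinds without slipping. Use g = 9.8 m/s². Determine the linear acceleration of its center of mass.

a ≈ 4.90 m/s²

Translation: Mg − T = Ma. Rotation about the center: TR = Iα with I = MR².
With a = αR: T = (I/R²)a = M a, so Mg = (1 + 1.000)Ma.
a = g/(1 + 1.000) = 9.8/2.000 = 4.900 m/s².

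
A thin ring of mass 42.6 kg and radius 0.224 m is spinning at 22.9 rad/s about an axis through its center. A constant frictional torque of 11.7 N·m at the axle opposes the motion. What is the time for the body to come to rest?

t ≈ 4.18 s

I = MR² = (42.6)(0.224)² = 2.137 kg·m².
The net torque has magnitude 11.7 N·m, opposing ω.
|α| = τ/I = 11.70/2.137 = 5.474 rad/s² (deceleration).
0 = ω₀ − |α|t ⇒ t = ω₀/|α| = 22.9/5.474 = 4.184 s.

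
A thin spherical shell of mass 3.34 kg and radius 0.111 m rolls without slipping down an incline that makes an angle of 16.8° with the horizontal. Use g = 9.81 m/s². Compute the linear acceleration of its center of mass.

Translation along the incline: Mg sinθ − f = Ma.
Rotation about the center: fR = Iα with I = (2/3)MR². No-slip gives a = αR, so f = (I/R²)a = (2/3)M a.
Substituting: Mg sinθ = (1 + 0.6667)Ma, so a = g sinθ/(1 + 0.6667) = (9.81) sin 16.8° / 1.667 = 1.701 m/s².

a ≈ 1.70 m/s²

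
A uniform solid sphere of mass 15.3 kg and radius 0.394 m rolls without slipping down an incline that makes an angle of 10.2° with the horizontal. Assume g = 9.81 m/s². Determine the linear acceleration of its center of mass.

a ≈ 1.24 m/s²

Translation along the incline: Mg sinθ − f = Ma.
Rotation about the center: fR = Iα with I = (2/5)MR². No-slip gives a = αR, so f = (I/R²)a = (2/5)M a.
Substituting: Mg sinθ = (1 + 0.4000)Ma, so a = g sinθ/(1 + 0.4000) = (9.81) sin 10.2° / 1.400 = 1.241 m/s².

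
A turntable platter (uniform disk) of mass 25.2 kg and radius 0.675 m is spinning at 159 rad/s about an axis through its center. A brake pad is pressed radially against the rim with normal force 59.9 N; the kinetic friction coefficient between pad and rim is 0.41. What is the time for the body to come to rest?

I = ½MR² = (1/2)(25.2)(0.675)² = 5.741 kg·m².
Friction force f = μN = (0.41)(59.9) = 24.56 N at the rim; torque magnitude τ = fR = 16.58 N·m, opposing ω.
|α| = τ/I = 16.58/5.741 = 2.888 rad/s² (deceleration).
0 = ω₀ − |α|t ⇒ t = ω₀/|α| = 159/2.888 = 55.06 s.

t ≈ 55.1 s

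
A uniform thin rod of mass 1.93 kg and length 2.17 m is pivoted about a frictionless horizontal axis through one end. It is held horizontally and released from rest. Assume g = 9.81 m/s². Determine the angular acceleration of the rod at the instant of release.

α ≈ 6.78 rad/s²

About the pivot, I = (1/3)ML² = (1/3)(1.93)(2.17)² = 3.029 kg·m².
The weight acts at the center, a distance L/2 = 1.085 m from the pivot; τ = Mg(L/2) = 20.54 N·m.
α = τ/I = 20.54/3.029 = 6.781 rad/s².
(Equivalently α = (3g/(2L)) = 6.781 rad/s².)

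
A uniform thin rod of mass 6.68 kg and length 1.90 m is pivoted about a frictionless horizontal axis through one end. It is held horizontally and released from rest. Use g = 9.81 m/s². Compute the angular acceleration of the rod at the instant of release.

α ≈ 7.74 rad/s²

About the pivot, I = (1/3)ML² = (1/3)(6.68)(1.90)² = 8.038 kg·m².
The weight acts at the center, a distance L/2 = 0.9500 m from the pivot; τ = Mg(L/2) = 62.25 N·m.
α = τ/I = 62.25/8.038 = 7.745 rad/s².
(Equivalently α = (3g/(2L)) = 7.745 rad/s².)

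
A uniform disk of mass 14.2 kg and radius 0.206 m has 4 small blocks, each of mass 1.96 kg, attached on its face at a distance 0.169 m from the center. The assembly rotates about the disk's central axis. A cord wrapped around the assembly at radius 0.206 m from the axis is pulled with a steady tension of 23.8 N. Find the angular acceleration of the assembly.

I_disk = ½MR² = ½(14.2)(0.206)² = 0.3013 kg·m².
I_blocks = 4·m·r² = 4(1.96)(0.169)² = 0.2239 kg·m².
Total I = 0.5252 kg·m².
τ = F r = (23.8)(0.206) = 4.903 N·m.
α = τ/I = 4.903/0.5252 = 9.335 rad/s².

α ≈ 9.33 rad/s²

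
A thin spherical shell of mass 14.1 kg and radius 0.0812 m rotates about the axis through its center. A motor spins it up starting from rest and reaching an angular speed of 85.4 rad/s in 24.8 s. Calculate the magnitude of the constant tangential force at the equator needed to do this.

F ≈ 2.63 N

I = (2/3)MR² = (2/3)(14.1)(0.0812)² = 0.06198 kg·m².
α = Δω/Δt = (85.4 − 0)/24.8 = 3.444 rad/s².
The required torque is τ = Iα = (0.06198)(3.444) = 0.2134 N·m.
A tangential force at the equator gives τ = FR, so F = τ/R = 0.2134/0.0812 = 2.628 N.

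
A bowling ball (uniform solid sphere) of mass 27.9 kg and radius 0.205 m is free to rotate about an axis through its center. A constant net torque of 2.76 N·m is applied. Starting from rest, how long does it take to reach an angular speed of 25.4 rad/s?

I = (2/5)MR² = (2/5)(27.9)(0.205)² = 0.4690 kg·m².
α = τ/I = 2.76/0.4690 = 5.885 rad/s².
ω = αt ⇒ t = ω/α = 25.4/5.885 = 4.316 s.

t ≈ 4.32 s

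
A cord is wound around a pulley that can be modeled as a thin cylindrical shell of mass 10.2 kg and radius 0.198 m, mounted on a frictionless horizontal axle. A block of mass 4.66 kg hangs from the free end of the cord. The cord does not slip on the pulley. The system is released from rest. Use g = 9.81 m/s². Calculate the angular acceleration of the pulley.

α ≈ 15.5 rad/s²

I = MR² = (10.2)(0.198)² = 0.3999 kg·m².
Block: mg − T = ma. Pulley: TR = Iα. No-slip: a = αR, so T = (I/R²)a = 10.20·a.
Then mg = (m + 10.20)a, so a = (4.66)(9.81)/(4.66 + 10.20) = 3.076 m/s².
α = a/R = 3.076/0.198 = 15.54 rad/s².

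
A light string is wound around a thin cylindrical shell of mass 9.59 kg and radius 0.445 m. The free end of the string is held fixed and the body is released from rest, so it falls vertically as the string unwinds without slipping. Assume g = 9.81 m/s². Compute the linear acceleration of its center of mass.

a ≈ 4.91 m/s²

Translation: Mg − T = Ma. Rotation about the center: TR = Iα with I = MR².
With a = αR: T = (I/R²)a = M a, so Mg = (1 + 1.000)Ma.
a = g/(1 + 1.000) = 9.81/2.000 = 4.905 m/s².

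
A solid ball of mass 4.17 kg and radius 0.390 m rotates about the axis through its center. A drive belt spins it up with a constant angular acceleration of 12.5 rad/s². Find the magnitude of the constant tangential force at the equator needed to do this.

I = (2/5)MR² = (2/5)(4.17)(0.390)² = 0.2537 kg·m².
The required torque is τ = Iα = (0.2537)(12.50) = 3.171 N·m.
A tangential force at the equator gives τ = FR, so F = τ/R = 3.171/0.390 = 8.132 N.

F ≈ 8.13 N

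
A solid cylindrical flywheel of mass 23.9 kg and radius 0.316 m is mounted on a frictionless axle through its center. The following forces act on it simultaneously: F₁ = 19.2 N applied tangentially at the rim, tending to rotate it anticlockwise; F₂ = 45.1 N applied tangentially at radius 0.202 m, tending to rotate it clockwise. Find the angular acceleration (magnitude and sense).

α ≈ 2.55 rad/s², clockwise

I = ½MR² = (1/2)(23.9)(0.316)² = 1.193 kg·m².
Taking anticlockwise as positive: τ₁ = +(19.2)(0.316) = +6.067 N·m; τ₂ = −(45.1)(0.202) = −9.110 N·m.
Net torque τ = -3.043 N·m.
α = τ/I = -3.043/1.193 = -2.550 rad/s².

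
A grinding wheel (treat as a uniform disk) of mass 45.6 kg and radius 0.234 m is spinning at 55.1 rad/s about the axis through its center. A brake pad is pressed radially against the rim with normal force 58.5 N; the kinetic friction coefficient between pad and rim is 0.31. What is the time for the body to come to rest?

I = ½MR² = (1/2)(45.6)(0.234)² = 1.248 kg·m².
Friction force f = μN = (0.31)(58.5) = 18.14 N at the rim; torque magnitude τ = fR = 4.244 N·m, opposing ω.
|α| = τ/I = 4.244/1.248 = 3.399 rad/s² (deceleration).
0 = ω₀ − |α|t ⇒ t = ω₀/|α| = 55.1/3.399 = 16.21 s.

t ≈ 16.2 s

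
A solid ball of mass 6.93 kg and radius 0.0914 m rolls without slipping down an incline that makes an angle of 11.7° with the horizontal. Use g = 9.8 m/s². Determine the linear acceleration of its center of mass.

Translation along the incline: Mg sinθ − f = Ma.
Rotation about the center: fR = Iα with I = (2/5)MR². No-slip gives a = αR, so f = (I/R²)a = (2/5)M a.
Substituting: Mg sinθ = (1 + 0.4000)Ma, so a = g sinθ/(1 + 0.4000) = (9.8) sin 11.7° / 1.400 = 1.420 m/s².

a ≈ 1.42 m/s²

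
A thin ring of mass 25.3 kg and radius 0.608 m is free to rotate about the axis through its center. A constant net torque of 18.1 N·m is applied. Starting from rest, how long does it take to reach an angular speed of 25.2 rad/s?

t ≈ 13.0 s

I = MR² = (25.3)(0.608)² = 9.352 kg·m².
α = τ/I = 18.1/9.352 = 1.935 rad/s².
ω = αt ⇒ t = ω/α = 25.2/1.935 = 13.02 s.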